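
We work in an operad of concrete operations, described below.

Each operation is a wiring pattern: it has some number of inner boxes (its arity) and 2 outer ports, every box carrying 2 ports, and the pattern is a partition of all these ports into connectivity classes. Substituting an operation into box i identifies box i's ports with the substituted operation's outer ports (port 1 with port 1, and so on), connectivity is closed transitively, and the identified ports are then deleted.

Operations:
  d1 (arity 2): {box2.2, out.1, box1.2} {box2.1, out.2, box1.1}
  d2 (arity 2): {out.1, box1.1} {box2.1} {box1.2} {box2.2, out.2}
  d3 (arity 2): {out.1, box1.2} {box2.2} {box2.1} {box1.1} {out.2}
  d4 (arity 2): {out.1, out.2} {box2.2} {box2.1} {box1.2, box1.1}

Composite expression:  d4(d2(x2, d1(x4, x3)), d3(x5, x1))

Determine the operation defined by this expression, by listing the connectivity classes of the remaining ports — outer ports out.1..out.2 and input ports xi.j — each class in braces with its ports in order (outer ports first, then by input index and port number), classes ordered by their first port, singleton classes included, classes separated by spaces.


Connectivity passes through glued d4-boundaries; trace each wire chain.
after d1, the pattern on (x4, x3) reads {out.1, x3.2, x4.2} {out.2, x3.1, x4.1} (out.j = its outer ports)
after d2, the pattern on (x2, x4, x3) reads {out.1, x2.1} {out.2, x3.1, x4.1} {x2.2} {x3.2, x4.2} (out.j = its outer ports)
after d3, the pattern on (x5, x1) reads {out.1, x5.2} {out.2} {x1.1} {x1.2} {x5.1} (out.j = its outer ports)
after d4, the pattern on (x2, x4, x3, x5, x1) reads {out.1, out.2} {x1.1} {x1.2} {x2.1, x3.1, x4.1} {x2.2} {x3.2, x4.2} {x5.1} {x5.2} (out.j = its outer ports)

{out.1, out.2} {x1.1} {x1.2} {x2.1, x3.1, x4.1} {x2.2} {x3.2, x4.2} {x5.1} {x5.2}


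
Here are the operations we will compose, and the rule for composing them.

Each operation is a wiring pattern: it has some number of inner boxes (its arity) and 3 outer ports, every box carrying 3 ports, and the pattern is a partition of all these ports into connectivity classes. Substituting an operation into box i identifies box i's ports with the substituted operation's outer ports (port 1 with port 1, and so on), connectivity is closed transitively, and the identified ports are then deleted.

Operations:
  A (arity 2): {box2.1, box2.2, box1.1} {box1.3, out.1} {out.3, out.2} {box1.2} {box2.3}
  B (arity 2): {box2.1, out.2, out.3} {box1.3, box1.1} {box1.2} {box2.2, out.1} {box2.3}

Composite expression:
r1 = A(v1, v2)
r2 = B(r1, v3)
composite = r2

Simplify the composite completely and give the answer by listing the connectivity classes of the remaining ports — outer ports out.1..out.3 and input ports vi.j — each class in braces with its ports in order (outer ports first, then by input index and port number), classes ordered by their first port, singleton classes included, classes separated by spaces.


{out.1, v3.2} {out.2, out.3, v3.1} {v1.1, v2.1, v2.2} {v1.2} {v1.3} {v2.3} {v3.3}

Reachability decides: close wires over B-identified ports.
A over (v1, v2) gives {out.1, v1.3} {out.2, out.3} {v1.1, v2.1, v2.2} {v1.2} {v2.3}, out.j being that stage's outer ports
B over (v1, v2, v3) gives {out.1, v3.2} {out.2, out.3, v3.1} {v1.1, v2.1, v2.2} {v1.2} {v1.3} {v2.3} {v3.3}, out.j being that stage's outer ports


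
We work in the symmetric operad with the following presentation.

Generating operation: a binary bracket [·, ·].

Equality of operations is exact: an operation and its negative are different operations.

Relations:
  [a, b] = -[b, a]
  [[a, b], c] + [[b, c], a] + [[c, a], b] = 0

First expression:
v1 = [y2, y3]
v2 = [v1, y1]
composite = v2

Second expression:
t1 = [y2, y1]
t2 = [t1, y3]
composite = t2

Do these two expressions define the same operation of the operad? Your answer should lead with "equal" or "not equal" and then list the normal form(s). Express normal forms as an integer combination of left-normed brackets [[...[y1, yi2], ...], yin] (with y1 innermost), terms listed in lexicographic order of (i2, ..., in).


In normal form, the first expression is -[[y1, y2], y3] + [[y1, y3], y2]
In normal form, the second expression is -[[y1, y2], y3]
No match — not equal.

not equal — first -[[y1, y2], y3] + [[y1, y3], y2], second -[[y1, y2], y3]


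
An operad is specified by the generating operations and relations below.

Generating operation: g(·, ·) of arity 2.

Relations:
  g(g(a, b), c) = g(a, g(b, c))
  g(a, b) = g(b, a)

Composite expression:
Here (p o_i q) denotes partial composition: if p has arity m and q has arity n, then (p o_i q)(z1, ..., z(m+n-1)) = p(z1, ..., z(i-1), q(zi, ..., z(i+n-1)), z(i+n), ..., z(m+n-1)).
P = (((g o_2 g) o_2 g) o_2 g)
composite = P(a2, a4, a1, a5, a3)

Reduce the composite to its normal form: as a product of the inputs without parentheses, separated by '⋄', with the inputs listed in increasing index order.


With g associative and commutative, the a-input set is all that matters.
g(a4, a1) reduces to a4 ⋄ a1
g(g(a4, a1), a5) reduces to a4 ⋄ a1 ⋄ a5
g(g(g(a4, a1), a5), a3) reduces to a4 ⋄ a1 ⋄ a5 ⋄ a3
g(a2, g(g(g(a4, a1), a5), a3)) reduces to a2 ⋄ a4 ⋄ a1 ⋄ a5 ⋄ a3
rearranged into index order: a1 ⋄ a2 ⋄ a3 ⋄ a4 ⋄ a5

a1 ⋄ a2 ⋄ a3 ⋄ a4 ⋄ a5


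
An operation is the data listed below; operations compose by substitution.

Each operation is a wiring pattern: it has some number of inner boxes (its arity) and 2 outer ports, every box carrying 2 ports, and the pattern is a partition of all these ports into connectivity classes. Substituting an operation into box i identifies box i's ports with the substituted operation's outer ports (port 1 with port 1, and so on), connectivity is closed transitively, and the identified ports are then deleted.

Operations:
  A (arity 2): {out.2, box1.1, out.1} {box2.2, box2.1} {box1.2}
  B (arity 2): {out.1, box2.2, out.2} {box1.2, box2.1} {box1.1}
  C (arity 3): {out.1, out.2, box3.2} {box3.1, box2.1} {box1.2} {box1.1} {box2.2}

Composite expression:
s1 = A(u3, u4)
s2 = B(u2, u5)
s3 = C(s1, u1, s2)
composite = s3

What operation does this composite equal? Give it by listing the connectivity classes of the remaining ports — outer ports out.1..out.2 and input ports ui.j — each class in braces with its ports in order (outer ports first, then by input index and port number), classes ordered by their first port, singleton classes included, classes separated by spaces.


Two ports join when wires chain via C-identified ports.
after A, the pattern on (u3, u4) reads {out.1, out.2, u3.1} {u3.2} {u4.1, u4.2} (out.j = its outer ports)
after B, the pattern on (u2, u5) reads {out.1, out.2, u5.2} {u2.1} {u2.2, u5.1} (out.j = its outer ports)
after C, the pattern on (u3, u4, u1, u2, u5) reads {out.1, out.2, u1.1, u5.2} {u1.2} {u2.1} {u2.2, u5.1} {u3.1} {u3.2} {u4.1, u4.2} (out.j = its outer ports)

{out.1, out.2, u1.1, u5.2} {u1.2} {u2.1} {u2.2, u5.1} {u3.1} {u3.2} {u4.1, u4.2}


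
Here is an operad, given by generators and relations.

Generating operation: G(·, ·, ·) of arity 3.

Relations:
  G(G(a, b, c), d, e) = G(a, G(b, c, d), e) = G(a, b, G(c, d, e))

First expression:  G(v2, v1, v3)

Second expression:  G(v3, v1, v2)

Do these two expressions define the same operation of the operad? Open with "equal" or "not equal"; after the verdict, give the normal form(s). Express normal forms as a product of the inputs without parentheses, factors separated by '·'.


The first expression reduces to v2 · v1 · v3
The second expression reduces to v3 · v1 · v2
The forms do not match — not equal.

not equal; the first gives v2 · v1 · v3 and the second v3 · v1 · v2


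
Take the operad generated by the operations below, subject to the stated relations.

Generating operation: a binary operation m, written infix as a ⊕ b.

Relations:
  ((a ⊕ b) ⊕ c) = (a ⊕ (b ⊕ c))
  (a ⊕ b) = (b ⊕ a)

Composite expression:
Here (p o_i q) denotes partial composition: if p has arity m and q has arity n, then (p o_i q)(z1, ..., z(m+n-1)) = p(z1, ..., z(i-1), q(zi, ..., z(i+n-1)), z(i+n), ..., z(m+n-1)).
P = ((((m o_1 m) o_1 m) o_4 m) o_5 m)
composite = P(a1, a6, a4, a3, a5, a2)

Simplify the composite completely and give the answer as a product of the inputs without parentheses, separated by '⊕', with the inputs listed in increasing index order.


Any arrangement under m is one operation, so sort the a-inputs.
(a1 ⊕ a6) unparenthesizes to a1 ⊕ a6
((a1 ⊕ a6) ⊕ a4) unparenthesizes to a1 ⊕ a6 ⊕ a4
(a5 ⊕ a2) unparenthesizes to a5 ⊕ a2
(a3 ⊕ (a5 ⊕ a2)) unparenthesizes to a3 ⊕ a5 ⊕ a2
(((a1 ⊕ a6) ⊕ a4) ⊕ (a3 ⊕ (a5 ⊕ a2))) unparenthesizes to a1 ⊕ a6 ⊕ a4 ⊕ a3 ⊕ a5 ⊕ a2
putting the inputs in ascending order: a1 ⊕ a2 ⊕ a3 ⊕ a4 ⊕ a5 ⊕ a6

a1 ⊕ a2 ⊕ a3 ⊕ a4 ⊕ a5 ⊕ a6


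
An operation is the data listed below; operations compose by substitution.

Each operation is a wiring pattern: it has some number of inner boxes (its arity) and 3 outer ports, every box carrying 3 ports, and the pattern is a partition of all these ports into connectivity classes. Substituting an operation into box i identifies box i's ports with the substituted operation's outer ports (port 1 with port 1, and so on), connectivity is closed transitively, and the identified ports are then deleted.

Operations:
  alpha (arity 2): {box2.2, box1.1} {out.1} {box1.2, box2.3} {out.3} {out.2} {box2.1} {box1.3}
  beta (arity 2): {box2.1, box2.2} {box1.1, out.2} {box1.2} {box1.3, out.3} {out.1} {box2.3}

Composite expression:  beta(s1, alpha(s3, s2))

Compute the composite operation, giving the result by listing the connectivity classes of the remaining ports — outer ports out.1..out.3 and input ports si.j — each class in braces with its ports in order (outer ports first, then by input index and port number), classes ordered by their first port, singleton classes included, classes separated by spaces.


{out.1} {out.2, s1.1} {out.3, s1.3} {s1.2} {s2.1} {s2.2, s3.1} {s2.3, s3.2} {s3.3}

Substituting into beta glues patterns; closure does the rest.
alpha over (s3, s2) gives {out.1} {out.2} {out.3} {s2.1} {s2.2, s3.1} {s2.3, s3.2} {s3.3}, out.j being that stage's outer ports
beta over (s1, s3, s2) gives {out.1} {out.2, s1.1} {out.3, s1.3} {s1.2} {s2.1} {s2.2, s3.1} {s2.3, s3.2} {s3.3}, out.j being that stage's outer ports


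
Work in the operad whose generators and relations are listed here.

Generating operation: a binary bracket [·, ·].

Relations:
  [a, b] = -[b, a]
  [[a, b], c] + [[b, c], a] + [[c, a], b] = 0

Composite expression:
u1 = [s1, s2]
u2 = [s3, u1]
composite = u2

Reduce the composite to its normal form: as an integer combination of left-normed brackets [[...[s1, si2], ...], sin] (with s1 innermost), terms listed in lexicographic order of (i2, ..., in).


-[[s1, s2], s3]

A multilinear Lie element is pinned by s1-initial words (s1 innermost).
Composite bracket: [s3, [s1, s2]]
Applying ab - ba throughout gives 4 signed words (2^2 = 4).
Collect the words opening with s1:
  from s1s2s3, sign -1: term -[[s1, s2], s3]


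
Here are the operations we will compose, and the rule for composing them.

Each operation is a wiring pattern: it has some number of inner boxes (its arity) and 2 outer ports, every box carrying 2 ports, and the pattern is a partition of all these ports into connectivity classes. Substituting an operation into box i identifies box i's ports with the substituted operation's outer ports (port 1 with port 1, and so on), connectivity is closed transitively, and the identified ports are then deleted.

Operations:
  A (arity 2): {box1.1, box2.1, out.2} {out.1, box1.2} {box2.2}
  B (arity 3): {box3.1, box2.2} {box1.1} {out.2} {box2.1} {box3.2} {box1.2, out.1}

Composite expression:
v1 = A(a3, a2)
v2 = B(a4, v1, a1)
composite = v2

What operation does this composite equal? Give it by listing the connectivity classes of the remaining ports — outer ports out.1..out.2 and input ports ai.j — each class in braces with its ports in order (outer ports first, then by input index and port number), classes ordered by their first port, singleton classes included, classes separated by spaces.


{out.1, a4.2} {out.2} {a1.1, a2.1, a3.1} {a1.2} {a2.2} {a3.2} {a4.1}

Treat the ports identified at B as solder joints: merge, then drop.
A over (a3, a2) gives {out.1, a3.2} {out.2, a2.1, a3.1} {a2.2}, out.j being that stage's outer ports
B over (a4, a3, a2, a1) gives {out.1, a4.2} {out.2} {a1.1, a2.1, a3.1} {a1.2} {a2.2} {a3.2} {a4.1}, out.j being that stage's outer ports


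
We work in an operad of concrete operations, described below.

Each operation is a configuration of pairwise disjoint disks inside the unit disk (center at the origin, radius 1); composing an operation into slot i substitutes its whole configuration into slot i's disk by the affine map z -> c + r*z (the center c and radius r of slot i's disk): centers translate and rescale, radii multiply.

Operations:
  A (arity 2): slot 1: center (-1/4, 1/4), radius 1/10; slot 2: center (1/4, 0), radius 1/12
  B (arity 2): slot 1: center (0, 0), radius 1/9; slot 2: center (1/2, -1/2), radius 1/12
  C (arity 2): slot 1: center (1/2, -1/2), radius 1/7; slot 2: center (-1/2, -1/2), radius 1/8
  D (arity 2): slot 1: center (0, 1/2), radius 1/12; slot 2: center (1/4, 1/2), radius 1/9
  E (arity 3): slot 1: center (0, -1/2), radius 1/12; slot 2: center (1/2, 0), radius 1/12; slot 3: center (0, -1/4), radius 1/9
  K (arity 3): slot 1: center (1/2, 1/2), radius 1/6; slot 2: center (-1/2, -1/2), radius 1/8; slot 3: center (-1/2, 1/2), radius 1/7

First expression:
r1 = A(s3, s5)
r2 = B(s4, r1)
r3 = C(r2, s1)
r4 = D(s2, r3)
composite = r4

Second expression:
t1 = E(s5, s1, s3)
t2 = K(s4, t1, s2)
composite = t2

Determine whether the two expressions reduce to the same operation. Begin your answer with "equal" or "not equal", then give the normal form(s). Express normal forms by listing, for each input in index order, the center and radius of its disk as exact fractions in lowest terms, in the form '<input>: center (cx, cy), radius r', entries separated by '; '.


Normal form of the first expression: s1: center (7/36, 4/9), radius 1/72; s2: center (0, 1/2), radius 1/12; s3: center (947/3024, 1321/3024), radius 1/7560; s4: center (11/36, 4/9), radius 1/567; s5: center (949/3024, 55/126), radius 1/9072
Normal form of the second expression: s1: center (-7/16, -1/2), radius 1/96; s2: center (-1/2, 1/2), radius 1/7; s3: center (-1/2, -17/32), radius 1/72; s4: center (1/2, 1/2), radius 1/6; s5: center (-1/2, -9/16), radius 1/96
No match — not equal.

not equal; first: s1: center (7/36, 4/9), radius 1/72; s2: center (0, 1/2), radius 1/12; s3: center (947/3024, 1321/3024), radius 1/7560; s4: center (11/36, 4/9), radius 1/567; s5: center (949/3024, 55/126), radius 1/9072; second: s1: center (-7/16, -1/2), radius 1/96; s2: center (-1/2, 1/2), radius 1/7; s3: center (-1/2, -17/32), radius 1/72; s4: center (1/2, 1/2), radius 1/6; s5: center (-1/2, -9/16), radius 1/96


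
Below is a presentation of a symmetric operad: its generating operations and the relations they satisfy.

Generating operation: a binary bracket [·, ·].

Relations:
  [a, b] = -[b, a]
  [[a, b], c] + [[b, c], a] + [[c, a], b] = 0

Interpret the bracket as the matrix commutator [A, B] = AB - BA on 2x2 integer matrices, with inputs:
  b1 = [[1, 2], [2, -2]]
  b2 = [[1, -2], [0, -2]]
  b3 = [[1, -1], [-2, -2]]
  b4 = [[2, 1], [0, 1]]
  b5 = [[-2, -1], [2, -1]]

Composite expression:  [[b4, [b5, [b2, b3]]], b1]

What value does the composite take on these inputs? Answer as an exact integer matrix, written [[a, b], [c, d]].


[[102, 1], [-154, -102]]

[b2, b3] = [[4, 3], [6, -4]]
[b5, [b2, b3]] = [[-12, 5], [22, 12]]
[b4, [b5, [b2, b3]]] = [[22, 29], [-22, -22]]
[[b4, [b5, [b2, b3]]], b1] = [[102, 1], [-154, -102]]


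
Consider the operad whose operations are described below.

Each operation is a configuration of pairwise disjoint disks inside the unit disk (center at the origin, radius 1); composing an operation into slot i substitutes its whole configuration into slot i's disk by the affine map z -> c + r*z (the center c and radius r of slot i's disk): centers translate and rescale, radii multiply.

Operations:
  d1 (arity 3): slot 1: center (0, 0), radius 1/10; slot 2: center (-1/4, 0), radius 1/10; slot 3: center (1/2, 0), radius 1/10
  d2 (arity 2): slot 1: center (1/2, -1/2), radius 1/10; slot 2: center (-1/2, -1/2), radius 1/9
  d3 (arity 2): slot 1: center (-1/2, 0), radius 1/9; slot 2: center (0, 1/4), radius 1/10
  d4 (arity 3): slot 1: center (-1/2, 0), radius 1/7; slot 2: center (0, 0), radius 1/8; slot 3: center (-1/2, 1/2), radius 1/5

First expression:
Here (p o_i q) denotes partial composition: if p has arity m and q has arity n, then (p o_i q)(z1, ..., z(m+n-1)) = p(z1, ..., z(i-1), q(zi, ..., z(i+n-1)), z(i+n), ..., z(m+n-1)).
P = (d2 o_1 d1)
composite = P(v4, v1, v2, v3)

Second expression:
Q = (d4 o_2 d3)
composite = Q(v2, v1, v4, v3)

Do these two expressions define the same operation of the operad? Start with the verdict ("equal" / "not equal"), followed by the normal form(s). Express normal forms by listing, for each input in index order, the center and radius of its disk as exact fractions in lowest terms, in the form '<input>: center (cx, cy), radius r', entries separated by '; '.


not equal; the first gives v1: center (19/40, -1/2), radius 1/100; v2: center (11/20, -1/2), radius 1/100; v3: center (-1/2, -1/2), radius 1/9; v4: center (1/2, -1/2), radius 1/100 and the second v1: center (-1/16, 0), radius 1/72; v2: center (-1/2, 0), radius 1/7; v3: center (-1/2, 1/2), radius 1/5; v4: center (0, 1/32), radius 1/80


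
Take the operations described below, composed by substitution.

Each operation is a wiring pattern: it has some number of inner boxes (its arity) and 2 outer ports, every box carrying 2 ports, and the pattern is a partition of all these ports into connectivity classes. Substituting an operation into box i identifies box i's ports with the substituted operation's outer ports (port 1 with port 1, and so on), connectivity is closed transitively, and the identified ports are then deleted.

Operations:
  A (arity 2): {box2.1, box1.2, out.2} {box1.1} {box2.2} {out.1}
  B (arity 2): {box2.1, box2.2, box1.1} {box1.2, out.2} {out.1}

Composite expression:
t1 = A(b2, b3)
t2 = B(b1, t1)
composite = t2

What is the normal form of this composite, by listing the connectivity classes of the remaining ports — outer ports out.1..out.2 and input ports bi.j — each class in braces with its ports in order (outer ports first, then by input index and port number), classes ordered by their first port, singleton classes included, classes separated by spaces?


{out.1} {out.2, b1.2} {b1.1, b2.2, b3.1} {b2.1} {b3.2}

Treat the ports identified at B as solder joints: merge, then drop.
A over (b2, b3) gives {out.1} {out.2, b2.2, b3.1} {b2.1} {b3.2}, out.j being that stage's outer ports
B over (b1, b2, b3) gives {out.1} {out.2, b1.2} {b1.1, b2.2, b3.1} {b2.1} {b3.2}, out.j being that stage's outer ports


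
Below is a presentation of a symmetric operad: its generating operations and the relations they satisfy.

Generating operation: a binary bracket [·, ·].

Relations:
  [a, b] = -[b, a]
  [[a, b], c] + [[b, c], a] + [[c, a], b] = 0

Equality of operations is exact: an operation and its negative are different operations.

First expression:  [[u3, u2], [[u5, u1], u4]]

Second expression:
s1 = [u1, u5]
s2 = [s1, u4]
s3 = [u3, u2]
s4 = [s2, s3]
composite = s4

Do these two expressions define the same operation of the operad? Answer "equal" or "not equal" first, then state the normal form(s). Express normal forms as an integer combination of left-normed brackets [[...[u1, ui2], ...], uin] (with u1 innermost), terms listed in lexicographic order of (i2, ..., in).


equal; the common form is -[[[[u1, u5], u4], u2], u3] + [[[[u1, u5], u4], u3], u2]

Normal form of the first expression: -[[[[u1, u5], u4], u2], u3] + [[[[u1, u5], u4], u3], u2]
Normal form of the second expression: -[[[[u1, u5], u4], u2], u3] + [[[[u1, u5], u4], u3], u2]
Same normal form: equal.


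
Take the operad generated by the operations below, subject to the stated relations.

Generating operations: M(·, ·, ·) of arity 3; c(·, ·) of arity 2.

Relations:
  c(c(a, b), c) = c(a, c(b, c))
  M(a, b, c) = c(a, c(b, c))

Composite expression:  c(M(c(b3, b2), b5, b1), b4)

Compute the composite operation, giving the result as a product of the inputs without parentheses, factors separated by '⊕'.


b3 ⊕ b2 ⊕ b5 ⊕ b1 ⊕ b4

Every regrouping of c is equal, so read the b-inputs in written order.
c(b3, b2) reduces to b3 ⊕ b2
M(c(b3, b2), b5, b1) reduces to b3 ⊕ b2 ⊕ b5 ⊕ b1
c(M(c(b3, b2), b5, b1), b4) reduces to b3 ⊕ b2 ⊕ b5 ⊕ b1 ⊕ b4


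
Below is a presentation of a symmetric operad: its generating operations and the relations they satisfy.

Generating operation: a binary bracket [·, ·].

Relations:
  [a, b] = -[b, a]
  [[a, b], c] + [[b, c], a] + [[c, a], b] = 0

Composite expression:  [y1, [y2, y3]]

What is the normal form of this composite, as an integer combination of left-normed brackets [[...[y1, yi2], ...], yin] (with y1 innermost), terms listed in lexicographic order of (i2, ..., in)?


[[y1, y2], y3] - [[y1, y3], y2]

In the tensor algebra, words opening y1 carry the y1-anchored form.
Composite bracket: [y1, [y2, y3]]
The bracket unfolds into 4 signed words via [a, b] = ab - ba (2^2 = 4).
Keep just the words that open with y1:
  y1y2y3 appears with sign +1, giving the term +[[y1, y2], y3]
  y1y3y2 appears with sign -1, giving the term -[[y1, y3], y2]


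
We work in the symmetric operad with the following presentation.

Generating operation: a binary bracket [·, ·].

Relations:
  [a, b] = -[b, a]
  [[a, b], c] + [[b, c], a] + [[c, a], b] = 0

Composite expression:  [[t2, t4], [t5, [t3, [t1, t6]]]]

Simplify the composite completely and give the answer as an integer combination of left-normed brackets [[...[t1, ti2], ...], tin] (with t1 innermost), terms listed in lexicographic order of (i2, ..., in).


-[[[[[t1, t6], t3], t5], t2], t4] + [[[[[t1, t6], t3], t5], t4], t2]


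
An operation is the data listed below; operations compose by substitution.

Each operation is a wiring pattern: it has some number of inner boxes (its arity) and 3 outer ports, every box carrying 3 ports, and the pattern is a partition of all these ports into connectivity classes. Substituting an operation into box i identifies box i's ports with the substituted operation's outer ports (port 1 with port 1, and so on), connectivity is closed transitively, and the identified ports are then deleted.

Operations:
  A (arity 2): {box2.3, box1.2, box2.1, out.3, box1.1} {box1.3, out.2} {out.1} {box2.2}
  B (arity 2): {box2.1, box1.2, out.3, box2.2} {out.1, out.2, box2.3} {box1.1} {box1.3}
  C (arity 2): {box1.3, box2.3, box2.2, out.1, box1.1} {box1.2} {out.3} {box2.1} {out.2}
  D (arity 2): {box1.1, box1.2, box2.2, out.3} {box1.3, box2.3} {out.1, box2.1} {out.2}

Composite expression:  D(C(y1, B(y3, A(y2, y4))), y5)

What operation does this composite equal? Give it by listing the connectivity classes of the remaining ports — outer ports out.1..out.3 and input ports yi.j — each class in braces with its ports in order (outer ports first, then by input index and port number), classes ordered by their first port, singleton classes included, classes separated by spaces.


{out.1, y5.1} {out.2} {out.3, y1.1, y1.3, y2.1, y2.2, y2.3, y3.2, y4.1, y4.3, y5.2} {y1.2} {y3.1} {y3.3} {y4.2} {y5.3}


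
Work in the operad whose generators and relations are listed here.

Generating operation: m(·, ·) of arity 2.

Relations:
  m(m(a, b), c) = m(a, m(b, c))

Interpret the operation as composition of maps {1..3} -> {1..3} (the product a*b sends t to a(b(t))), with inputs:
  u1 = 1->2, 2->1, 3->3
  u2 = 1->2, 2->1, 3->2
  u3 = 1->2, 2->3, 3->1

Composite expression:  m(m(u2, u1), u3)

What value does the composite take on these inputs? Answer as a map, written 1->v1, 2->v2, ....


1->2, 2->2, 3->1

m(u2, u1) = 1->1, 2->2, 3->2
m(m(u2, u1), u3) = 1->2, 2->2, 3->1


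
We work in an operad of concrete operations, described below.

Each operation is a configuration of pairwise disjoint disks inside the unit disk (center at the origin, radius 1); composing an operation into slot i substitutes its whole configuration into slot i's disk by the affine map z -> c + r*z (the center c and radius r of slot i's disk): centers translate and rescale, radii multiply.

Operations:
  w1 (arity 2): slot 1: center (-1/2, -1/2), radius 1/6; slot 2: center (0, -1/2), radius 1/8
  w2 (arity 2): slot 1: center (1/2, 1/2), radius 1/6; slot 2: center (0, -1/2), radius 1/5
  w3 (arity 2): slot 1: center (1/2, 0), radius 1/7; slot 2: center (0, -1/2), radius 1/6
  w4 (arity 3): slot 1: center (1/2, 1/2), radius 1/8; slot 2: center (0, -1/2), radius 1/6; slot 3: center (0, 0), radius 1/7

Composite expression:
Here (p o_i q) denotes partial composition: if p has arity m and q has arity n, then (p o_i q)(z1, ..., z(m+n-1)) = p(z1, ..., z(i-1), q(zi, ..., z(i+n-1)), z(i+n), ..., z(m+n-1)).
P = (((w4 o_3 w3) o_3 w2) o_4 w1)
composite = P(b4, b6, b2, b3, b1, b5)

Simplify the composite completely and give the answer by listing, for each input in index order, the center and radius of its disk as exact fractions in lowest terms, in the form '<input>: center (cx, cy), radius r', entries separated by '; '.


b1: center (1/14, -3/245), radius 1/1960; b2: center (4/49, 1/98), radius 1/294; b3: center (17/245, -3/245), radius 1/1470; b4: center (1/2, 1/2), radius 1/8; b5: center (0, -1/14), radius 1/42; b6: center (0, -1/2), radius 1/6

Follow each b-input down from w4: c' goes to c + r*c', radius to r*r'.
for b4, the 1-step affine chain lands on center (1/2, 1/2), radius 1/8
for b6, the 1-step affine chain lands on center (0, -1/2), radius 1/6
for b2, the 3-step affine chain lands on center (4/49, 1/98), radius 1/294
for b3, the 4-step affine chain lands on center (17/245, -3/245), radius 1/1470
for b1, the 4-step affine chain lands on center (1/14, -3/245), radius 1/1960
for b5, the 2-step affine chain lands on center (0, -1/14), radius 1/42


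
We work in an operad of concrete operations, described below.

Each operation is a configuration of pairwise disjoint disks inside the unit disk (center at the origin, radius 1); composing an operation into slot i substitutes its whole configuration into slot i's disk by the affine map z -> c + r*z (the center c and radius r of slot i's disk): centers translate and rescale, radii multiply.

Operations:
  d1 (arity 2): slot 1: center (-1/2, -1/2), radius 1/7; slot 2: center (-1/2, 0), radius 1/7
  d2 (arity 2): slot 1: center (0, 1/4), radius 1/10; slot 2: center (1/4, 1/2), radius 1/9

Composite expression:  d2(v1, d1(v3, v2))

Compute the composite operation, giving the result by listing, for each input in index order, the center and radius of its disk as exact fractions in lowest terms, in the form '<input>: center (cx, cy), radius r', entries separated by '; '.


v1: center (0, 1/4), radius 1/10; v2: center (7/36, 1/2), radius 1/63; v3: center (7/36, 4/9), radius 1/63

Affine substitution under d2: radii multiply and v-centers shift.
input v1: applying the 1 nested substitution gives center (0, 1/4), radius 1/10
input v3: applying the 2 nested substitutions gives center (7/36, 4/9), radius 1/63
input v2: applying the 2 nested substitutions gives center (7/36, 1/2), radius 1/63


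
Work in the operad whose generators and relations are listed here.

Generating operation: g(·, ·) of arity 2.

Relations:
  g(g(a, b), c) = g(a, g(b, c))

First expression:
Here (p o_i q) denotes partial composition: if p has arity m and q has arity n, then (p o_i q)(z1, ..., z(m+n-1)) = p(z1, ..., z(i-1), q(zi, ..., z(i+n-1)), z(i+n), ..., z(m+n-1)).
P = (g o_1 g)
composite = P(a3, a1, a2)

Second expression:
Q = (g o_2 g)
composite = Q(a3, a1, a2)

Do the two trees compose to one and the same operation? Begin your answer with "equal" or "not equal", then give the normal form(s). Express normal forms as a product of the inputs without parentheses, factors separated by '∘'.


The first expression, normalized: a3 ∘ a1 ∘ a2
The second expression, normalized: a3 ∘ a1 ∘ a2
Identical normal forms: equal.

equal — both sides give a3 ∘ a1 ∘ a2


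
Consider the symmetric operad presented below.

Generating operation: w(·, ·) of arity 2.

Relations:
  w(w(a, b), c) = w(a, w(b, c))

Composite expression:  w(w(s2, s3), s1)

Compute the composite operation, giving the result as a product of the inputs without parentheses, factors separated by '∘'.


s2 ∘ s3 ∘ s1

Associativity of w dissolves the nesting; only the s-input order survives.
w(s2, s3) linearizes to s2 ∘ s3
w(w(s2, s3), s1) linearizes to s2 ∘ s3 ∘ s1


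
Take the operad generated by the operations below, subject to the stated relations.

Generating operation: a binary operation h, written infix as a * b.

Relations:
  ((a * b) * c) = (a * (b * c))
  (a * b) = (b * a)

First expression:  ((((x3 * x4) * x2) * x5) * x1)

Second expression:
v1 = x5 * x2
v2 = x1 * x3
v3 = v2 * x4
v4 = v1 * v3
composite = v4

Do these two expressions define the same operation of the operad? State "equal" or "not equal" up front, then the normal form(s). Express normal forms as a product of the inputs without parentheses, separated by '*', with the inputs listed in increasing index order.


The first composite normalizes to x1 * x2 * x3 * x4 * x5
The second composite normalizes to x1 * x2 * x3 * x4 * x5
Identical normal forms: equal.

equal; both compose to x1 * x2 * x3 * x4 * x5


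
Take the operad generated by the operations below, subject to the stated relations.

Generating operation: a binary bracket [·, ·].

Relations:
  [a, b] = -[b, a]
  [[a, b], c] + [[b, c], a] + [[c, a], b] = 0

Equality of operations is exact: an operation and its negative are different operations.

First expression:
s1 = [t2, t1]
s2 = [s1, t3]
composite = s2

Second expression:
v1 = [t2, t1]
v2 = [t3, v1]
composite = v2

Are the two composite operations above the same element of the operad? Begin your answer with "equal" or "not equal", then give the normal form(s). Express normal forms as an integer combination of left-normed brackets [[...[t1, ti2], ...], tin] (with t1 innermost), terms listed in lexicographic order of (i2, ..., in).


In normal form, the first expression is -[[t1, t2], t3]
In normal form, the second expression is [[t1, t2], t3]
They disagree, so not equal.

not equal; the first gives -[[t1, t2], t3] and the second [[t1, t2], t3]


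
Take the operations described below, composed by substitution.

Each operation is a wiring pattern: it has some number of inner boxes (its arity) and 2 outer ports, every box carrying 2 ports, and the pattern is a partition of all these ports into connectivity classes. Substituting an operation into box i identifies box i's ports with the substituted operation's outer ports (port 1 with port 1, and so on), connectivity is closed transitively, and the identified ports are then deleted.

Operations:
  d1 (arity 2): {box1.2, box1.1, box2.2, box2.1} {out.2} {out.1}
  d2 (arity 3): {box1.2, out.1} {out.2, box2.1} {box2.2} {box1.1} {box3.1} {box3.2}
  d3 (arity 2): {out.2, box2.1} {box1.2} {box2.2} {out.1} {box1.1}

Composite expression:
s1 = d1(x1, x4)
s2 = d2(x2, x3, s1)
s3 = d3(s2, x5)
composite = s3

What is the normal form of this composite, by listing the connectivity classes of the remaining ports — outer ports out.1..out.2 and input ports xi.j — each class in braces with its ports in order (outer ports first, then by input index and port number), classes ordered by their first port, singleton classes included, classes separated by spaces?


{out.1} {out.2, x5.1} {x1.1, x1.2, x4.1, x4.2} {x2.1} {x2.2} {x3.1} {x3.2} {x5.2}

Two ports join when wires chain via d3-identified ports.
after d1, the pattern on (x1, x4) reads {out.1} {out.2} {x1.1, x1.2, x4.1, x4.2} (out.j = its outer ports)
after d2, the pattern on (x2, x3, x1, x4) reads {out.1, x2.2} {out.2, x3.1} {x1.1, x1.2, x4.1, x4.2} {x2.1} {x3.2} (out.j = its outer ports)
after d3, the pattern on (x2, x3, x1, x4, x5) reads {out.1} {out.2, x5.1} {x1.1, x1.2, x4.1, x4.2} {x2.1} {x2.2} {x3.1} {x3.2} {x5.2} (out.j = its outer ports)


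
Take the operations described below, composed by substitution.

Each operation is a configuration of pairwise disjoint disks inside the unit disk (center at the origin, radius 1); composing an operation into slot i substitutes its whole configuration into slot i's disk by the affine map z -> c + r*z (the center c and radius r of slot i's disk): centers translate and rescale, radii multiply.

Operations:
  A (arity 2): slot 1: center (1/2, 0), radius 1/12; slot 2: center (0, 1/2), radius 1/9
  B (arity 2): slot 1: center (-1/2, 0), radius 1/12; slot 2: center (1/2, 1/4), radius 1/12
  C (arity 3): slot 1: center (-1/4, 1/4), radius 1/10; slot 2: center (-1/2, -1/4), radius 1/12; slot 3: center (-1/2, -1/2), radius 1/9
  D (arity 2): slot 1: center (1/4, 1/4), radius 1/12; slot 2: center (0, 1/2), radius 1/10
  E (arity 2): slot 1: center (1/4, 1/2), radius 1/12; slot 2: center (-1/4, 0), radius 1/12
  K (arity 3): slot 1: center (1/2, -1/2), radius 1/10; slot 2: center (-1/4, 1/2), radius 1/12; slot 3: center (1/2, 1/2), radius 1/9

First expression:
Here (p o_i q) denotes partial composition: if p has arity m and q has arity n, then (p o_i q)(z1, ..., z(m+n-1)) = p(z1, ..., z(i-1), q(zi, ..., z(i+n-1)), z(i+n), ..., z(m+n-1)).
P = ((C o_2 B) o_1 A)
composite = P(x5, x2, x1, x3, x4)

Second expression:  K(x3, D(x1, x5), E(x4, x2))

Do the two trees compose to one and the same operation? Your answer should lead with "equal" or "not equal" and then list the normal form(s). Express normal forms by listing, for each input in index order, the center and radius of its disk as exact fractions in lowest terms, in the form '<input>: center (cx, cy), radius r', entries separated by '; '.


The first expression, normalized: x1: center (-13/24, -1/4), radius 1/144; x2: center (-1/4, 3/10), radius 1/90; x3: center (-11/24, -11/48), radius 1/144; x4: center (-1/2, -1/2), radius 1/9; x5: center (-1/5, 1/4), radius 1/120
The second expression, normalized: x1: center (-11/48, 25/48), radius 1/144; x2: center (17/36, 1/2), radius 1/108; x3: center (1/2, -1/2), radius 1/10; x4: center (19/36, 5/9), radius 1/108; x5: center (-1/4, 13/24), radius 1/120
The normal forms differ: not equal.

not equal; first: x1: center (-13/24, -1/4), radius 1/144; x2: center (-1/4, 3/10), radius 1/90; x3: center (-11/24, -11/48), radius 1/144; x4: center (-1/2, -1/2), radius 1/9; x5: center (-1/5, 1/4), radius 1/120; second: x1: center (-11/48, 25/48), radius 1/144; x2: center (17/36, 1/2), radius 1/108; x3: center (1/2, -1/2), radius 1/10; x4: center (19/36, 5/9), radius 1/108; x5: center (-1/4, 13/24), radius 1/120


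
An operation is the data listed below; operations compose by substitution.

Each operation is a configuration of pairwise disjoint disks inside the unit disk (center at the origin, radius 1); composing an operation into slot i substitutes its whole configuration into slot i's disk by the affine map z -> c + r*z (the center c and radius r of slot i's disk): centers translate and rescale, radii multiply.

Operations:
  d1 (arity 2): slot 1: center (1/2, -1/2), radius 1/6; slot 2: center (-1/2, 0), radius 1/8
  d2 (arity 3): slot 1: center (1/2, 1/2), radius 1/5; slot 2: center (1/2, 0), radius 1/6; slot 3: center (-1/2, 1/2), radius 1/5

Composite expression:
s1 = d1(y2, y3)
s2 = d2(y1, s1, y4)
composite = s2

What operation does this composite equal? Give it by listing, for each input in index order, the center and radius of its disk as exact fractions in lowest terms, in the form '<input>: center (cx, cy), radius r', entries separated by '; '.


Below d2, radii multiply path by path; the y-disk centers shift.
for y1, the 1-step affine chain lands on center (1/2, 1/2), radius 1/5
for y2, the 2-step affine chain lands on center (7/12, -1/12), radius 1/36
for y3, the 2-step affine chain lands on center (5/12, 0), radius 1/48
for y4, the 1-step affine chain lands on center (-1/2, 1/2), radius 1/5

y1: center (1/2, 1/2), radius 1/5; y2: center (7/12, -1/12), radius 1/36; y3: center (5/12, 0), radius 1/48; y4: center (-1/2, 1/2), radius 1/5


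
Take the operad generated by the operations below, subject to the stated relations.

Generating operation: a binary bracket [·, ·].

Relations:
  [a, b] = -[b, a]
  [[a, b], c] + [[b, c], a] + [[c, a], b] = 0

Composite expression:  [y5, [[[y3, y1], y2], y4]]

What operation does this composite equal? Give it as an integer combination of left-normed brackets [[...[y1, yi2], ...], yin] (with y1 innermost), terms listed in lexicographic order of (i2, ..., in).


[[[[y1, y3], y2], y4], y5]

Expand each bracket as ab - ba; the y1-initial words give the coefficients.
Composite bracket: [y5, [[[y3, y1], y2], y4]]
Expanding via [a, b] = ab - ba: 16 signed words (2^4 = 16).
Collect the words opening with y1:
  sign of y1y3y2y4y5 is +1, so it contributes +[[[[y1, y3], y2], y4], y5]


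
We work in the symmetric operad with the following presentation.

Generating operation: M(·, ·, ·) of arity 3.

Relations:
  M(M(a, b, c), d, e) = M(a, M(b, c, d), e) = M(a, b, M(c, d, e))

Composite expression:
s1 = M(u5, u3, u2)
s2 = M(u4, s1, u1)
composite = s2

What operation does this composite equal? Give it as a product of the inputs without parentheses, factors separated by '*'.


u4 * u5 * u3 * u2 * u1


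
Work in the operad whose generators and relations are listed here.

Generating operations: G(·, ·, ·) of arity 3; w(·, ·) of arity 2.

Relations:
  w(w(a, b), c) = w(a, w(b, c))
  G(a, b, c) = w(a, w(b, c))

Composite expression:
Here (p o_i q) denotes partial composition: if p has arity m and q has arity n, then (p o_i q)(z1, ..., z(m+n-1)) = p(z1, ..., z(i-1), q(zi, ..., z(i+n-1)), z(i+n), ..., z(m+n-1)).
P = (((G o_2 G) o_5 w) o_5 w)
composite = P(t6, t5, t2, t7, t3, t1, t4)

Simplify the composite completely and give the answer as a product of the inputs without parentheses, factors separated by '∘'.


The G-tree's shape is irrelevant; the t-reading-order decides.
G(t5, t2, t7) linearizes to t5 ∘ t2 ∘ t7
w(t3, t1) linearizes to t3 ∘ t1
w(w(t3, t1), t4) linearizes to t3 ∘ t1 ∘ t4
G(t6, G(t5, t2, t7), w(w(t3, t1), t4)) linearizes to t6 ∘ t5 ∘ t2 ∘ t7 ∘ t3 ∘ t1 ∘ t4

t6 ∘ t5 ∘ t2 ∘ t7 ∘ t3 ∘ t1 ∘ t4


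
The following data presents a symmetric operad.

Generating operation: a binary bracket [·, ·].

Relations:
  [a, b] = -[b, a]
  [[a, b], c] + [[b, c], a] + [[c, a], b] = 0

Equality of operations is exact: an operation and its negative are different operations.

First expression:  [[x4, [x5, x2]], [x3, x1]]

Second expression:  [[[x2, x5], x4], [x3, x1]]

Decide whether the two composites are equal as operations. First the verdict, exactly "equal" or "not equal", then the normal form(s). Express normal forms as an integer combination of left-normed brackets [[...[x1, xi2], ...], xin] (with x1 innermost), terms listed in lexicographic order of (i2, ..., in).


The first expression reduces to [[[[x1, x3], x2], x5], x4] - [[[[x1, x3], x4], x2], x5] + [[[[x1, x3], x4], x5], x2] - [[[[x1, x3], x5], x2], x4]
The second expression reduces to [[[[x1, x3], x2], x5], x4] - [[[[x1, x3], x4], x2], x5] + [[[[x1, x3], x4], x5], x2] - [[[[x1, x3], x5], x2], x4]
Same normal form: equal.

equal — both sides give [[[[x1, x3], x2], x5], x4] - [[[[x1, x3], x4], x2], x5] + [[[[x1, x3], x4], x5], x2] - [[[[x1, x3], x5], x2], x4]


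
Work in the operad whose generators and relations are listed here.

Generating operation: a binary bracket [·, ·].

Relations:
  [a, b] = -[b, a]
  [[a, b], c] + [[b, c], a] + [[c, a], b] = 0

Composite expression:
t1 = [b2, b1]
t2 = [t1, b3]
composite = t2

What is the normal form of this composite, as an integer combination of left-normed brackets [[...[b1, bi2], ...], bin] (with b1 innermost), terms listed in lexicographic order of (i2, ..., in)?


-[[b1, b2], b3]


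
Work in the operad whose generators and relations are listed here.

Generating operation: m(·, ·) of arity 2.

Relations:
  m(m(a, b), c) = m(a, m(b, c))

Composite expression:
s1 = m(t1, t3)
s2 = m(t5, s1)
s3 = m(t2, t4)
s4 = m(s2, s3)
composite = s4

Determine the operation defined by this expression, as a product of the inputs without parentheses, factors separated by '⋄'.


t5 ⋄ t1 ⋄ t3 ⋄ t2 ⋄ t4

Associativity of m dissolves the nesting; only the t-input order survives.
m(t1, t3) spells out as t1 ⋄ t3
m(t5, m(t1, t3)) spells out as t5 ⋄ t1 ⋄ t3
m(t2, t4) spells out as t2 ⋄ t4
m(m(t5, m(t1, t3)), m(t2, t4)) spells out as t5 ⋄ t1 ⋄ t3 ⋄ t2 ⋄ t4
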